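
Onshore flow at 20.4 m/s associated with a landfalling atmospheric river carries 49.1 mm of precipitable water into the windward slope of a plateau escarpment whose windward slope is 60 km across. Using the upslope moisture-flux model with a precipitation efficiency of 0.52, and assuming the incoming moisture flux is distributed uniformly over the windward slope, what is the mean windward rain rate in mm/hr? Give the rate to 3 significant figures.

Incoming column moisture flux per unit ridge length: F = V × PW = 20.4 × 49.1 = 1001.64 mm·m/s.
Spread over the 60 km slope with efficiency ε = 0.52: R = ε·F/W = 0.52 × 1001.64 / 60000 m = 8.681e-03 mm/s.
R = 8.681e-03 × 3600 = 31.3 mm/hr.

R ≈ 31.3 mm/hr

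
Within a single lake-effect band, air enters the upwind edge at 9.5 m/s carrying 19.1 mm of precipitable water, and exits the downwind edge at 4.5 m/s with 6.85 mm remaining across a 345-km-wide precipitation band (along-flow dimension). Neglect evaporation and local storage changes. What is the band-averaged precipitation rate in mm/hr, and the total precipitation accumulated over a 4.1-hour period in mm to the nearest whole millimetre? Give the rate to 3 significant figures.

Column moisture flux per unit crosswind length is F = V × PW.
Inflow: F_in = 9.5 × 19.1 = 181.45 mm·m/s
Outflow: F_out = 4.5 × 6.85 = 30.825 mm·m/s
Steady-state rate R = (F_in − F_out)/L = (181.45 − 30.825) / 345000 m = 4.366e-04 mm/s.
R = 4.366e-04 × 3600 = 1.57 mm/hr.
Over 4.1 h: total = 1.57 × 4.1 = 6.437 ≈ 6 mm.

R ≈ 1.57 mm/hr; total ≈ 6 mm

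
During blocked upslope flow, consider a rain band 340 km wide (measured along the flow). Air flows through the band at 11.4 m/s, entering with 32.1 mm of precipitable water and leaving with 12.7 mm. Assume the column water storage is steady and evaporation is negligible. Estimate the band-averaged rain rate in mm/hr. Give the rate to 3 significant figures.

R ≈ 2.34 mm/hr

Column moisture flux per unit crosswind length is F = V × PW.
Inflow: F_in = 11.4 × 32.1 = 365.94 mm·m/s
Outflow: F_out = 11.4 × 12.7 = 144.78 mm·m/s
Steady-state rate R = (F_in − F_out)/L = (365.94 − 144.78) / 340000 m = 6.505e-04 mm/s.
R = 6.505e-04 × 3600 = 2.34 mm/hr.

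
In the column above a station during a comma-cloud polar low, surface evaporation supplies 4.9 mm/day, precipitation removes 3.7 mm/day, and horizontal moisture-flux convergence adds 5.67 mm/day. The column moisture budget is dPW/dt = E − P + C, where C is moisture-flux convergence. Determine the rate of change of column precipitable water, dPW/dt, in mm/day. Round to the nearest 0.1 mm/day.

dPW/dt = E − P + C = 4.9 − 3.7 + (5.67) = 6.9 mm/day.

dPW/dt ≈ 6.9 mm/day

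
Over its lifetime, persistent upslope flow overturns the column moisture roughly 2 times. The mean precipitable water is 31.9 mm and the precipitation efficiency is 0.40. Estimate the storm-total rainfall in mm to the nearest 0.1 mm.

Each cycle deposits ε × PW = 0.40 × 31.9 = 12.76 mm.
Over 2 cycles: 2 × 12.76 = 25.5 mm.

rainfall ≈ 25.5 mm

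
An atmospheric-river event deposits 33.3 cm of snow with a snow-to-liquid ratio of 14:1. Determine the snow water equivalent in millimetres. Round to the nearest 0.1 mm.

SWE ≈ 23.8 mm

SWE = snow depth / ratio = 33.3 cm / 14 = 2.379 cm = 23.8 mm.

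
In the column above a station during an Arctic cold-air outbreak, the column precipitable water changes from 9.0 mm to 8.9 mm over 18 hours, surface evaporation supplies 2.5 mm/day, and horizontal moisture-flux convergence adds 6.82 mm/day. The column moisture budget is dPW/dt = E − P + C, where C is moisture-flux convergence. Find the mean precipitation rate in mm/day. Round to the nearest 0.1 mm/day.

dPW/dt = (8.9 − 9.0) mm / (18/24 day) = -0.133 mm/day.
P = E + C − dPW/dt = 2.5 + (6.82) − (-0.133) = 9.5 mm/day.

P ≈ 9.5 mm/day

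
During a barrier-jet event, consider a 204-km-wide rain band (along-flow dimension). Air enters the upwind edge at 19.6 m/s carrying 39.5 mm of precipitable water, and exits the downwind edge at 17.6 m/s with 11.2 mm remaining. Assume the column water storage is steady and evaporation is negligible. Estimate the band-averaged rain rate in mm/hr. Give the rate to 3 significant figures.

R ≈ 10.2 mm/hr

Column moisture flux per unit crosswind length is F = V × PW.
Inflow: F_in = 19.6 × 39.5 = 774.2 mm·m/s
Outflow: F_out = 17.6 × 11.2 = 197.12 mm·m/s
Steady-state rate R = (F_in − F_out)/L = (774.2 − 197.12) / 204000 m = 2.829e-03 mm/s.
R = 2.829e-03 × 3600 = 10.2 mm/hr.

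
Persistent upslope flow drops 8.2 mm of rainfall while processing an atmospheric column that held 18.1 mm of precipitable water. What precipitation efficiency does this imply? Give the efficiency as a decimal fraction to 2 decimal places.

ε ≈ 0.45

ε = rainfall / PW = 8.2 / 18.1 = 0.45.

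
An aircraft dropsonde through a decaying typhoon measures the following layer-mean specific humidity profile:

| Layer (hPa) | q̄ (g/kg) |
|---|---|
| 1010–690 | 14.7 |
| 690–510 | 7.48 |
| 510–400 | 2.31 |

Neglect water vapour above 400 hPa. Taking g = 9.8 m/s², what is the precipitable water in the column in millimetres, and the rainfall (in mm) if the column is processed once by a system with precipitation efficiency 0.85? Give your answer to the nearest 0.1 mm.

Precipitable water is the column-integrated vapour mass per unit area: PW = (1/g) Σ q̄ Δp, with q in kg/kg and Δp in Pa (1 kg/m² of water = 1 mm).
Layer 1010–690 hPa: Δp = 320 hPa = 32000 Pa, q̄ = 0.0147 kg/kg → 0.0147 × 32000 / 9.8 = 48.00 mm
Layer 690–510 hPa: Δp = 180 hPa = 18000 Pa, q̄ = 0.00748 kg/kg → 0.00748 × 18000 / 9.8 = 13.74 mm
Layer 510–400 hPa: Δp = 110 hPa = 11000 Pa, q̄ = 0.00231 kg/kg → 0.00231 × 11000 / 9.8 = 2.59 mm
PW = 48.00 + 13.74 + 2.59 = 64.33 ≈ 64.3 mm.
Rainfall = ε × PW = 0.85 × 64.3 = 54.7 mm.

PW ≈ 64.3 mm; rainfall ≈ 54.7 mm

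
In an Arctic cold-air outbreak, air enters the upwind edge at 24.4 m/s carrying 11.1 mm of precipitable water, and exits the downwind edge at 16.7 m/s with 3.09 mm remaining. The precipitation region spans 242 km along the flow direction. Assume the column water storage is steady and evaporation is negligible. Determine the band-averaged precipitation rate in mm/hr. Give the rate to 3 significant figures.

R ≈ 3.26 mm/hr

Column moisture flux per unit crosswind length is F = V × PW.
Inflow: F_in = 24.4 × 11.1 = 270.84 mm·m/s
Outflow: F_out = 16.7 × 3.09 = 51.603 mm·m/s
Steady-state rate R = (F_in − F_out)/L = (270.84 − 51.603) / 242000 m = 9.059e-04 mm/s.
R = 9.059e-04 × 3600 = 3.26 mm/hr.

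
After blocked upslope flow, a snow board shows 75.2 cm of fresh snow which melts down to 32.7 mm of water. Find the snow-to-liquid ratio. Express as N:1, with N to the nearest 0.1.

ratio ≈ 23.0

Ratio = snow depth / SWE = 752 mm / 32.7 mm = 23.0, i.e. 23.0:1.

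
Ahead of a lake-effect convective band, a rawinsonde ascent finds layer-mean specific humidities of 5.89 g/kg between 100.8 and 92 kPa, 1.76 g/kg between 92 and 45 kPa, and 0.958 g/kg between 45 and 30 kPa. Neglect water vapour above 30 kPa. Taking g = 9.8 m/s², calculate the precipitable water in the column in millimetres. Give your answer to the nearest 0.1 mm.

Precipitable water is the column-integrated vapour mass per unit area: PW = (1/g) Σ q̄ Δp, with q in kg/kg and Δp in Pa (1 kg/m² of water = 1 mm).
Layer 100.8–92 kPa: Δp = 88 hPa = 8800 Pa, q̄ = 0.00589 kg/kg → 0.00589 × 8800 / 9.8 = 5.29 mm
Layer 92–45 kPa: Δp = 470 hPa = 47000 Pa, q̄ = 0.00176 kg/kg → 0.00176 × 47000 / 9.8 = 8.44 mm
Layer 45–30 kPa: Δp = 150 hPa = 15000 Pa, q̄ = 0.000958 kg/kg → 0.000958 × 15000 / 9.8 = 1.47 mm
PW = 5.29 + 8.44 + 1.47 = 15.20 ≈ 15.2 mm.

PW ≈ 15.2 mm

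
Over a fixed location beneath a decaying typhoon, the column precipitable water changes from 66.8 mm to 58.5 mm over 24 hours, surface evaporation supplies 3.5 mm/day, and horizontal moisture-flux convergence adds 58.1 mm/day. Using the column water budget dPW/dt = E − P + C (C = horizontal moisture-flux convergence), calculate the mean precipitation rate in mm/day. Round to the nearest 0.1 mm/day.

dPW/dt = (58.5 − 66.8) mm / (24/24 day) = -8.300 mm/day.
P = E + C − dPW/dt = 3.5 + (58.1) − (-8.300) = 69.9 mm/day.

P ≈ 69.9 mm/day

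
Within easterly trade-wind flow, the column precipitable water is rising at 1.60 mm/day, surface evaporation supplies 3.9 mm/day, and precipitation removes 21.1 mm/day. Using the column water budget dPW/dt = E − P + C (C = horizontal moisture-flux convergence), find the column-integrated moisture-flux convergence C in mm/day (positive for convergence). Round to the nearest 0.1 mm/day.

C ≈ 18.8 mm/day

dPW/dt = +1.60 mm/day.
C = dPW/dt − E + P = (+1.60) − 3.9 + 21.1 = 18.8 mm/day.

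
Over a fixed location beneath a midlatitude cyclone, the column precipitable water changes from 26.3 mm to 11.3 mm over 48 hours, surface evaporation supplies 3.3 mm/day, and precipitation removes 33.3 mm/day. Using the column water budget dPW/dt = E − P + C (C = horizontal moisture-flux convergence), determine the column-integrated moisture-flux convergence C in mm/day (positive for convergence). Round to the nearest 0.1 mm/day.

C ≈ 22.5 mm/day

dPW/dt = (11.3 − 26.3) mm / (48/24 day) = -7.500 mm/day.
C = dPW/dt − E + P = (-7.500) − 3.3 + 33.3 = 22.5 mm/day.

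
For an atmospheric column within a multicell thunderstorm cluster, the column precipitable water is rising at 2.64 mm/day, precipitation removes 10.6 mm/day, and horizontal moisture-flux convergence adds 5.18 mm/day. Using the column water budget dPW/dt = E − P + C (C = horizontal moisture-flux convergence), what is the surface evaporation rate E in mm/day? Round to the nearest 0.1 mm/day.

E ≈ 8.1 mm/day

dPW/dt = +2.64 mm/day.
E = dPW/dt + P − C = (+2.64) + 10.6 − (5.18) = 8.1 mm/day.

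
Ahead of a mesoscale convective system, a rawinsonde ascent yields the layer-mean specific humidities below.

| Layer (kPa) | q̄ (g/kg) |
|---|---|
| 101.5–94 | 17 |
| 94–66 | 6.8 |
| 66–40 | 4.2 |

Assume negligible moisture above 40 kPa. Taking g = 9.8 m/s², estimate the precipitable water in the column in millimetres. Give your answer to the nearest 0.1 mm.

Precipitable water is the column-integrated vapour mass per unit area: PW = (1/g) Σ q̄ Δp, with q in kg/kg and Δp in Pa (1 kg/m² of water = 1 mm).
Layer 101.5–94 kPa: Δp = 75 hPa = 7500 Pa, q̄ = 0.017 kg/kg → 0.017 × 7500 / 9.8 = 13.01 mm
Layer 94–66 kPa: Δp = 280 hPa = 28000 Pa, q̄ = 0.0068 kg/kg → 0.0068 × 28000 / 9.8 = 19.43 mm
Layer 66–40 kPa: Δp = 260 hPa = 26000 Pa, q̄ = 0.0042 kg/kg → 0.0042 × 26000 / 9.8 = 11.14 mm
PW = 13.01 + 19.43 + 11.14 = 43.58 ≈ 43.6 mm.

PW ≈ 43.6 mm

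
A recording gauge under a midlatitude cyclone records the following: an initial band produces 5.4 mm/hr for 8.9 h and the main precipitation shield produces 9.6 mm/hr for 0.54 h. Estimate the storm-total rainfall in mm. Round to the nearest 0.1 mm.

Total = Σ Rᵢ Δtᵢ = 5.4 × 8.9 + 9.6 × 0.54
      = 48.06 + 5.184 = 53.2 mm.

total ≈ 53.2 mm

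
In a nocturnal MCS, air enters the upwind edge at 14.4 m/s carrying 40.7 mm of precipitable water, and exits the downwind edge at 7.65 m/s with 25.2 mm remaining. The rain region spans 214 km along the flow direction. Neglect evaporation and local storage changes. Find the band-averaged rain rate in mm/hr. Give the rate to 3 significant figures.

R ≈ 6.62 mm/hr

Column moisture flux per unit crosswind length is F = V × PW.
Inflow: F_in = 14.4 × 40.7 = 586.08 mm·m/s
Outflow: F_out = 7.65 × 25.2 = 192.78 mm·m/s
Steady-state rate R = (F_in − F_out)/L = (586.08 − 192.78) / 214000 m = 1.838e-03 mm/s.
R = 1.838e-03 × 3600 = 6.62 mm/hr.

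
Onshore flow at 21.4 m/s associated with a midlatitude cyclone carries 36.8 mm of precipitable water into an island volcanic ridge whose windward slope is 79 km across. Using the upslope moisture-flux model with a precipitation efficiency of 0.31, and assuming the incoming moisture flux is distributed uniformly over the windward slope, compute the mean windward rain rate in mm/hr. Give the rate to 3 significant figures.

Incoming column moisture flux per unit ridge length: F = V × PW = 21.4 × 36.8 = 787.52 mm·m/s.
Spread over the 79 km slope with efficiency ε = 0.31: R = ε·F/W = 0.31 × 787.52 / 79000 m = 3.090e-03 mm/s.
R = 3.090e-03 × 3600 = 11.1 mm/hr.

R ≈ 11.1 mm/hr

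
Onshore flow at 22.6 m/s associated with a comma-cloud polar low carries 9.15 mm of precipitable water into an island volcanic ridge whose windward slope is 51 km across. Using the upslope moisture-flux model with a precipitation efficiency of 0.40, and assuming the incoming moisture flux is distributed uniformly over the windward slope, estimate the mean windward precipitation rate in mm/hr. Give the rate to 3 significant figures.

Incoming column moisture flux per unit ridge length: F = V × PW = 22.6 × 9.15 = 206.79 mm·m/s.
Spread over the 51 km slope with efficiency ε = 0.40: R = ε·F/W = 0.40 × 206.79 / 51000 m = 1.622e-03 mm/s.
R = 1.622e-03 × 3600 = 5.84 mm/hr.

R ≈ 5.84 mm/hr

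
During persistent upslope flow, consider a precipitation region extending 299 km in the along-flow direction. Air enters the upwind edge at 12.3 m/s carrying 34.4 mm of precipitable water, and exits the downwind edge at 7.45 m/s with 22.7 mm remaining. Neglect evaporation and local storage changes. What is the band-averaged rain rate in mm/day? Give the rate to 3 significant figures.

R ≈ 73.4 mm/day

Column moisture flux per unit crosswind length is F = V × PW.
Inflow: F_in = 12.3 × 34.4 = 423.12 mm·m/s
Outflow: F_out = 7.45 × 22.7 = 169.115 mm·m/s
Steady-state rate R = (F_in − F_out)/L = (423.12 − 169.115) / 299000 m = 8.495e-04 mm/s.
R = 8.495e-04 × 3600 × 24 = 73.4 mm/day.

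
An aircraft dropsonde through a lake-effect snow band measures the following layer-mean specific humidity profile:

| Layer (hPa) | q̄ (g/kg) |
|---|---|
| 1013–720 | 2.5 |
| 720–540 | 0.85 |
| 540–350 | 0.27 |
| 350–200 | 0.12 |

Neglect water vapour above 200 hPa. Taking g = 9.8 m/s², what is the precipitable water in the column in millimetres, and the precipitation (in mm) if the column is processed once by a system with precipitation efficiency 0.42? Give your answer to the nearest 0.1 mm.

Precipitable water is the column-integrated vapour mass per unit area: PW = (1/g) Σ q̄ Δp, with q in kg/kg and Δp in Pa (1 kg/m² of water = 1 mm).
Layer 1013–720 hPa: Δp = 293 hPa = 29300 Pa, q̄ = 0.0025 kg/kg → 0.0025 × 29300 / 9.8 = 7.47 mm
Layer 720–540 hPa: Δp = 180 hPa = 18000 Pa, q̄ = 0.00085 kg/kg → 0.00085 × 18000 / 9.8 = 1.56 mm
Layer 540–350 hPa: Δp = 190 hPa = 19000 Pa, q̄ = 0.00027 kg/kg → 0.00027 × 19000 / 9.8 = 0.52 mm
Layer 350–200 hPa: Δp = 150 hPa = 15000 Pa, q̄ = 0.00012 kg/kg → 0.00012 × 15000 / 9.8 = 0.18 mm
PW = 7.47 + 1.56 + 0.52 + 0.18 = 9.73 ≈ 9.7 mm.
Precipitation = ε × PW = 0.42 × 9.7 = 4.1 mm.

PW ≈ 9.7 mm; precipitation ≈ 4.1 mm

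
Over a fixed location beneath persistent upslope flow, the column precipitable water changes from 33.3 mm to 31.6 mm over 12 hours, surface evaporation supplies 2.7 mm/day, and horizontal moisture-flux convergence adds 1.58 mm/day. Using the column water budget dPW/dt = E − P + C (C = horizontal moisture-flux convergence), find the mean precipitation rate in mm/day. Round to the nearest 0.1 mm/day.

P ≈ 7.7 mm/day

dPW/dt = (31.6 − 33.3) mm / (12/24 day) = -3.400 mm/day.
P = E + C − dPW/dt = 2.7 + (1.58) − (-3.400) = 7.7 mm/day.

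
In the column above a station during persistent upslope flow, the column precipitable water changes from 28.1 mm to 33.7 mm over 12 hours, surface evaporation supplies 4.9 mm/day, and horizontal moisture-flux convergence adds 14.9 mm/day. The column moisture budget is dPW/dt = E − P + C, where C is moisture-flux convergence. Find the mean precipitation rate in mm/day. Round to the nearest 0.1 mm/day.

P ≈ 8.6 mm/day

dPW/dt = (33.7 − 28.1) mm / (12/24 day) = +11.200 mm/day.
P = E + C − dPW/dt = 4.9 + (14.9) − (+11.200) = 8.6 mm/day.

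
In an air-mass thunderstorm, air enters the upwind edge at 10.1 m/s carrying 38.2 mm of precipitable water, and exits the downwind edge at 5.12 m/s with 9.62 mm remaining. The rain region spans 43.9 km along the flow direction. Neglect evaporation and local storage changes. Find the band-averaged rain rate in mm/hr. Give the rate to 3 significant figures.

R ≈ 27.6 mm/hr

Column moisture flux per unit crosswind length is F = V × PW.
Inflow: F_in = 10.1 × 38.2 = 385.82 mm·m/s
Outflow: F_out = 5.12 × 9.62 = 49.2544 mm·m/s
Steady-state rate R = (F_in − F_out)/L = (385.82 − 49.2544) / 43900 m = 7.667e-03 mm/s.
R = 7.667e-03 × 3600 = 27.6 mm/hr.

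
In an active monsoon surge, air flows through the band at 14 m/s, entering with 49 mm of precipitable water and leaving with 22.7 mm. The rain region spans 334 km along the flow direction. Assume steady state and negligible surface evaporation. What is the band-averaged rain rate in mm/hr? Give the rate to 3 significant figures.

R ≈ 3.97 mm/hr

Column moisture flux per unit crosswind length is F = V × PW.
Inflow: F_in = 14 × 49 = 686 mm·m/s
Outflow: F_out = 14 × 22.7 = 317.8 mm·m/s
Steady-state rate R = (F_in − F_out)/L = (686 − 317.8) / 334000 m = 1.102e-03 mm/s.
R = 1.102e-03 × 3600 = 3.97 mm/hr.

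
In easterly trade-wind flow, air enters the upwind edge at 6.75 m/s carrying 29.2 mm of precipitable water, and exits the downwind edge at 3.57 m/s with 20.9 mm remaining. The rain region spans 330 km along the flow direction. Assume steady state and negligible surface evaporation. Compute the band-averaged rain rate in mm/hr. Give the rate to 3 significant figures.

R ≈ 1.34 mm/hr

Column moisture flux per unit crosswind length is F = V × PW.
Inflow: F_in = 6.75 × 29.2 = 197.1 mm·m/s
Outflow: F_out = 3.57 × 20.9 = 74.613 mm·m/s
Steady-state rate R = (F_in − F_out)/L = (197.1 − 74.613) / 330000 m = 3.712e-04 mm/s.
R = 3.712e-04 × 3600 = 1.34 mm/hr.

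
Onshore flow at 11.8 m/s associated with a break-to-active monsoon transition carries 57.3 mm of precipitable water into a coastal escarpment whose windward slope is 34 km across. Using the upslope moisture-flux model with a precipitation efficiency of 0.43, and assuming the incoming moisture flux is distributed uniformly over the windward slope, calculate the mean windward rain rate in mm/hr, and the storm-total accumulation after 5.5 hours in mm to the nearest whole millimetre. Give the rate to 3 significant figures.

Incoming column moisture flux per unit ridge length: F = V × PW = 11.8 × 57.3 = 676.14 mm·m/s.
Spread over the 34 km slope with efficiency ε = 0.43: R = ε·F/W = 0.43 × 676.14 / 34000 m = 8.551e-03 mm/s.
R = 8.551e-03 × 3600 = 30.8 mm/hr.
Over 5.5 h: total = 30.8 × 5.5 = 169.4 ≈ 169 mm.

R ≈ 30.8 mm/hr; total ≈ 169 mm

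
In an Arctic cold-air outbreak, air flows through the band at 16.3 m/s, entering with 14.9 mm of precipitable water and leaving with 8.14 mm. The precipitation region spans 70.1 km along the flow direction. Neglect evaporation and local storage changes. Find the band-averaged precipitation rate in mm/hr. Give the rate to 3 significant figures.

Column moisture flux per unit crosswind length is F = V × PW.
Inflow: F_in = 16.3 × 14.9 = 242.87 mm·m/s
Outflow: F_out = 16.3 × 8.14 = 132.682 mm·m/s
Steady-state rate R = (F_in − F_out)/L = (242.87 − 132.682) / 70100 m = 1.572e-03 mm/s.
R = 1.572e-03 × 3600 = 5.66 mm/hr.

R ≈ 5.66 mm/hr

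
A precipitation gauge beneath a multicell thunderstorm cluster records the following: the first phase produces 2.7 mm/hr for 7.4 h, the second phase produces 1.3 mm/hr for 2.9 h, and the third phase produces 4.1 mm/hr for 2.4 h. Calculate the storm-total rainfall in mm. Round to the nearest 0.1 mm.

Total = Σ Rᵢ Δtᵢ = 2.7 × 7.4 + 1.3 × 2.9 + 4.1 × 2.4
      = 19.98 + 3.77 + 9.84 = 33.6 mm.

total ≈ 33.6 mm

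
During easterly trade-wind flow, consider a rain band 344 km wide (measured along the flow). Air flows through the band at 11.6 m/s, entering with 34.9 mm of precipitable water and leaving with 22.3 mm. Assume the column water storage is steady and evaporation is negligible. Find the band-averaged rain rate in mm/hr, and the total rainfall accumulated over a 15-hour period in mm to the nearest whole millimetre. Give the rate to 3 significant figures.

R ≈ 1.53 mm/hr; total ≈ 23 mm

Column moisture flux per unit crosswind length is F = V × PW.
Inflow: F_in = 11.6 × 34.9 = 404.84 mm·m/s
Outflow: F_out = 11.6 × 22.3 = 258.68 mm·m/s
Steady-state rate R = (F_in − F_out)/L = (404.84 − 258.68) / 344000 m = 4.249e-04 mm/s.
R = 4.249e-04 × 3600 = 1.53 mm/hr.
Over 15 h: total = 1.53 × 15 = 22.95 ≈ 23 mm.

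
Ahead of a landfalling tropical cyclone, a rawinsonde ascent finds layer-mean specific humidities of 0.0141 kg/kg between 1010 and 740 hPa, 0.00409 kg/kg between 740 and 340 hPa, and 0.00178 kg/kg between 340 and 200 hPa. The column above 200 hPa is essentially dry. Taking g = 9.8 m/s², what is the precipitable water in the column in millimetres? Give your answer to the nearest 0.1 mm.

PW ≈ 58.1 mm

Precipitable water is the column-integrated vapour mass per unit area: PW = (1/g) Σ q̄ Δp, with q in kg/kg and Δp in Pa (1 kg/m² of water = 1 mm).
Layer 1010–740 hPa: Δp = 270 hPa = 27000 Pa, q̄ = 0.0141 kg/kg → 0.0141 × 27000 / 9.8 = 38.85 mm
Layer 740–340 hPa: Δp = 400 hPa = 40000 Pa, q̄ = 0.00409 kg/kg → 0.00409 × 40000 / 9.8 = 16.69 mm
Layer 340–200 hPa: Δp = 140 hPa = 14000 Pa, q̄ = 0.00178 kg/kg → 0.00178 × 14000 / 9.8 = 2.54 mm
PW = 38.85 + 16.69 + 2.54 = 58.08 ≈ 58.1 mm.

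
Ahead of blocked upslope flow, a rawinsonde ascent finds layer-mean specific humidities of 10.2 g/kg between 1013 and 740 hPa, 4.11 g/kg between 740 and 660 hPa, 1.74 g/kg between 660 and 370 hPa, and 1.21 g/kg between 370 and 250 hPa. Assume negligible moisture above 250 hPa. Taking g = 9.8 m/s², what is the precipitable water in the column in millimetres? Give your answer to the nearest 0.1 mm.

PW ≈ 38.4 mm

Precipitable water is the column-integrated vapour mass per unit area: PW = (1/g) Σ q̄ Δp, with q in kg/kg and Δp in Pa (1 kg/m² of water = 1 mm).
Layer 1013–740 hPa: Δp = 273 hPa = 27300 Pa, q̄ = 0.0102 kg/kg → 0.0102 × 27300 / 9.8 = 28.41 mm
Layer 740–660 hPa: Δp = 80 hPa = 8000 Pa, q̄ = 0.00411 kg/kg → 0.00411 × 8000 / 9.8 = 3.36 mm
Layer 660–370 hPa: Δp = 290 hPa = 29000 Pa, q̄ = 0.00174 kg/kg → 0.00174 × 29000 / 9.8 = 5.15 mm
Layer 370–250 hPa: Δp = 120 hPa = 12000 Pa, q̄ = 0.00121 kg/kg → 0.00121 × 12000 / 9.8 = 1.48 mm
PW = 28.41 + 3.36 + 5.15 + 1.48 = 38.40 ≈ 38.4 mm.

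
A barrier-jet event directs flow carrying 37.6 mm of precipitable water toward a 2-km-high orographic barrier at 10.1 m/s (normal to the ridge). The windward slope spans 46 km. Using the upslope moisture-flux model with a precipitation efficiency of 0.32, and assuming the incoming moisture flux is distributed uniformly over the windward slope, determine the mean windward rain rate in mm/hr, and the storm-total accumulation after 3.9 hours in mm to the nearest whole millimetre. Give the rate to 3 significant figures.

R ≈ 9.51 mm/hr; total ≈ 37 mm

Incoming column moisture flux per unit ridge length: F = V × PW = 10.1 × 37.6 = 379.76 mm·m/s.
Spread over the 46 km slope with efficiency ε = 0.32: R = ε·F/W = 0.32 × 379.76 / 46000 m = 2.642e-03 mm/s.
R = 2.642e-03 × 3600 = 9.51 mm/hr.
Over 3.9 h: total = 9.51 × 3.9 = 37.089 ≈ 37 mm.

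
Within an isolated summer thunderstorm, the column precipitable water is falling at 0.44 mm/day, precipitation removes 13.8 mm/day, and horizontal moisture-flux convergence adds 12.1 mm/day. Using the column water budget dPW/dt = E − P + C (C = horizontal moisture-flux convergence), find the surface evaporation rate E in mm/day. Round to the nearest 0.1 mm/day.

E ≈ 1.3 mm/day

dPW/dt = -0.44 mm/day.
E = dPW/dt + P − C = (-0.44) + 13.8 − (12.1) = 1.3 mm/day.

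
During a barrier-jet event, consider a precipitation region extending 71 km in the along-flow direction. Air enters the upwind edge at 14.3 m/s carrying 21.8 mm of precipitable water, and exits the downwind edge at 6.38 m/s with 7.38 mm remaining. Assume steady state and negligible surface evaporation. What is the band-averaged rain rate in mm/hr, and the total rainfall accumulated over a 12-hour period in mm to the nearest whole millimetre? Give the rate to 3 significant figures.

R ≈ 13.4 mm/hr; total ≈ 161 mm

Column moisture flux per unit crosswind length is F = V × PW.
Inflow: F_in = 14.3 × 21.8 = 311.74 mm·m/s
Outflow: F_out = 6.38 × 7.38 = 47.0844 mm·m/s
Steady-state rate R = (F_in − F_out)/L = (311.74 − 47.0844) / 71000 m = 3.728e-03 mm/s.
R = 3.728e-03 × 3600 = 13.4 mm/hr.
Over 12 h: total = 13.4 × 12 = 160.8 ≈ 161 mm.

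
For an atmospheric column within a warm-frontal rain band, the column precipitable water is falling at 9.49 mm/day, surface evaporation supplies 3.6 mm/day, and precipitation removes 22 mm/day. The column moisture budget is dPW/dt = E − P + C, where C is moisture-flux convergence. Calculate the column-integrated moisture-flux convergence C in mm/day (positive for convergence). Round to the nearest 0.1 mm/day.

C ≈ 8.9 mm/day

dPW/dt = -9.49 mm/day.
C = dPW/dt − E + P = (-9.49) − 3.6 + 22 = 8.9 mm/day.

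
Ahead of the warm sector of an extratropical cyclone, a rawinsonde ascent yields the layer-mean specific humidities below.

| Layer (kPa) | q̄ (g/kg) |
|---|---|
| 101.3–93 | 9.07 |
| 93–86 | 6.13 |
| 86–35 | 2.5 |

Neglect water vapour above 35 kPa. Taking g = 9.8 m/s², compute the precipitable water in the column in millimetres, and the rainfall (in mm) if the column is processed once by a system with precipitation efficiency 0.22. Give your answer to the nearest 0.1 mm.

PW ≈ 25.1 mm; rainfall ≈ 5.5 mm

Precipitable water is the column-integrated vapour mass per unit area: PW = (1/g) Σ q̄ Δp, with q in kg/kg and Δp in Pa (1 kg/m² of water = 1 mm).
Layer 101.3–93 kPa: Δp = 83 hPa = 8300 Pa, q̄ = 0.00907 kg/kg → 0.00907 × 8300 / 9.8 = 7.68 mm
Layer 93–86 kPa: Δp = 70 hPa = 7000 Pa, q̄ = 0.00613 kg/kg → 0.00613 × 7000 / 9.8 = 4.38 mm
Layer 86–35 kPa: Δp = 510 hPa = 51000 Pa, q̄ = 0.0025 kg/kg → 0.0025 × 51000 / 9.8 = 13.01 mm
PW = 7.68 + 4.38 + 13.01 = 25.07 ≈ 25.1 mm.
Rainfall = ε × PW = 0.22 × 25.1 = 5.5 mm.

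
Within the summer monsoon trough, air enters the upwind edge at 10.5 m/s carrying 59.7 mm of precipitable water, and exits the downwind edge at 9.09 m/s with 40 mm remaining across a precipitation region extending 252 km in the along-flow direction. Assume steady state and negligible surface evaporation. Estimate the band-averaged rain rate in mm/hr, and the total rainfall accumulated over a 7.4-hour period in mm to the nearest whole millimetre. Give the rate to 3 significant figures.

Column moisture flux per unit crosswind length is F = V × PW.
Inflow: F_in = 10.5 × 59.7 = 626.85 mm·m/s
Outflow: F_out = 9.09 × 40 = 363.6 mm·m/s
Steady-state rate R = (F_in − F_out)/L = (626.85 − 363.6) / 252000 m = 1.045e-03 mm/s.
R = 1.045e-03 × 3600 = 3.76 mm/hr.
Over 7.4 h: total = 3.76 × 7.4 = 27.824 ≈ 28 mm.

R ≈ 3.76 mm/hr; total ≈ 28 mm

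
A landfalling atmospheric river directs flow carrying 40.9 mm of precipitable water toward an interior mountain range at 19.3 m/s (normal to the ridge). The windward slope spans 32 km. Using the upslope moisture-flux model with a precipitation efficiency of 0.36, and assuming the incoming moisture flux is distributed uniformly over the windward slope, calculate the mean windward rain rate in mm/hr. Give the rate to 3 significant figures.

Incoming column moisture flux per unit ridge length: F = V × PW = 19.3 × 40.9 = 789.37 mm·m/s.
Spread over the 32 km slope with efficiency ε = 0.36: R = ε·F/W = 0.36 × 789.37 / 32000 m = 8.880e-03 mm/s.
R = 8.880e-03 × 3600 = 32.0 mm/hr.

R ≈ 32.0 mm/hr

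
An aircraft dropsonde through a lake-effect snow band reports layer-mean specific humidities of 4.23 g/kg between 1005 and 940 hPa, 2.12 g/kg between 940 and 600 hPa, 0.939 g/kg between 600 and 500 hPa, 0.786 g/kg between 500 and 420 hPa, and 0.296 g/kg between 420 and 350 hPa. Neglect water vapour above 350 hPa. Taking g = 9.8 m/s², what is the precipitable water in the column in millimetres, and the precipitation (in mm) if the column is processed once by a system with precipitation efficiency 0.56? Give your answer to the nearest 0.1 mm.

PW ≈ 12.0 mm; precipitation ≈ 6.7 mm

Precipitable water is the column-integrated vapour mass per unit area: PW = (1/g) Σ q̄ Δp, with q in kg/kg and Δp in Pa (1 kg/m² of water = 1 mm).
Layer 1005–940 hPa: Δp = 65 hPa = 6500 Pa, q̄ = 0.00423 kg/kg → 0.00423 × 6500 / 9.8 = 2.81 mm
Layer 940–600 hPa: Δp = 340 hPa = 34000 Pa, q̄ = 0.00212 kg/kg → 0.00212 × 34000 / 9.8 = 7.36 mm
Layer 600–500 hPa: Δp = 100 hPa = 10000 Pa, q̄ = 0.000939 kg/kg → 0.000939 × 10000 / 9.8 = 0.96 mm
Layer 500–420 hPa: Δp = 80 hPa = 8000 Pa, q̄ = 0.000786 kg/kg → 0.000786 × 8000 / 9.8 = 0.64 mm
Layer 420–350 hPa: Δp = 70 hPa = 7000 Pa, q̄ = 0.000296 kg/kg → 0.000296 × 7000 / 9.8 = 0.21 mm
PW = 2.81 + 7.36 + 0.96 + 0.64 + 0.21 = 11.98 ≈ 12.0 mm.
Precipitation = ε × PW = 0.56 × 12.0 = 6.7 mm.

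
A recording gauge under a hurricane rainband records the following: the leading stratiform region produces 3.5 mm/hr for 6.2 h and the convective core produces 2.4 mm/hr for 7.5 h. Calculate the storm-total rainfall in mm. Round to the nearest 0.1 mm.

total ≈ 39.7 mm

Total = Σ Rᵢ Δtᵢ = 3.5 × 6.2 + 2.4 × 7.5
      = 21.7 + 18 = 39.7 mm.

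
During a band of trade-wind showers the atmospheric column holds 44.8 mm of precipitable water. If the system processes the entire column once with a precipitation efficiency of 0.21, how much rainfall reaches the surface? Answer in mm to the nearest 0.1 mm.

Rainfall = ε × PW = 0.21 × 44.8 = 9.4 mm.

rainfall ≈ 9.4 mm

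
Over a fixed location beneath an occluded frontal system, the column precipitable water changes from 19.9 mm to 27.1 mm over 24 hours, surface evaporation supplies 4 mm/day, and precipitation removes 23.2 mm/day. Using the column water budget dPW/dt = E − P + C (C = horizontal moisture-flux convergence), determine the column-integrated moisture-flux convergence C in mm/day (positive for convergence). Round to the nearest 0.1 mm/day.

C ≈ 26.4 mm/day

dPW/dt = (27.1 − 19.9) mm / (24/24 day) = +7.200 mm/day.
C = dPW/dt − E + P = (+7.200) − 4 + 23.2 = 26.4 mm/day.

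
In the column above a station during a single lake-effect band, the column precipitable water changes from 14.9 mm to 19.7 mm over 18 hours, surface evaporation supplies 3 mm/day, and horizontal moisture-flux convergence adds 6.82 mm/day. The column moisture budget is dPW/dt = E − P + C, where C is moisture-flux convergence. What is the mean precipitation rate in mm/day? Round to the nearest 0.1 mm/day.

dPW/dt = (19.7 − 14.9) mm / (18/24 day) = +6.400 mm/day.
P = E + C − dPW/dt = 3 + (6.82) − (+6.400) = 3.4 mm/day.

P ≈ 3.4 mm/day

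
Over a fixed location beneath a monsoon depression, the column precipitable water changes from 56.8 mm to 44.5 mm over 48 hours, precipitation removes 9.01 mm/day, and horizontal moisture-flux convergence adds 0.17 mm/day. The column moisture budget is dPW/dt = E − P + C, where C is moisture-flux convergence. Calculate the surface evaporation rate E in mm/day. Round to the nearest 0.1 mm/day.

E ≈ 2.7 mm/day

dPW/dt = (44.5 − 56.8) mm / (48/24 day) = -6.150 mm/day.
E = dPW/dt + P − C = (-6.150) + 9.01 − (0.17) = 2.7 mm/day.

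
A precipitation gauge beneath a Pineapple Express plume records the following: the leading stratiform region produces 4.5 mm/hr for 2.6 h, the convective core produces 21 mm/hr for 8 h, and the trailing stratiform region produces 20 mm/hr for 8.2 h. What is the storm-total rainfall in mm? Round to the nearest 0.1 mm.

total ≈ 343.7 mm

Total = Σ Rᵢ Δtᵢ = 4.5 × 2.6 + 21 × 8 + 20 × 8.2
      = 11.7 + 168 + 164 = 343.7 mm.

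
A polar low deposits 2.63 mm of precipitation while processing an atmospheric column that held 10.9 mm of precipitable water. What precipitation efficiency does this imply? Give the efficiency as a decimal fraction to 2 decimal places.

ε ≈ 0.24

ε = precipitation / PW = 2.63 / 10.9 = 0.24.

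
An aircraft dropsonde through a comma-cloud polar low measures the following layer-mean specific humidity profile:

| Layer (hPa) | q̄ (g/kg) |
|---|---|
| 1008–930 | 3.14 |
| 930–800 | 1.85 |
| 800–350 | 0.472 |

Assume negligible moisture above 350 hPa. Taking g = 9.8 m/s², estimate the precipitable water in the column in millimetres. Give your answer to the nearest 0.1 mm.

Precipitable water is the column-integrated vapour mass per unit area: PW = (1/g) Σ q̄ Δp, with q in kg/kg and Δp in Pa (1 kg/m² of water = 1 mm).
Layer 1008–930 hPa: Δp = 78 hPa = 7800 Pa, q̄ = 0.00314 kg/kg → 0.00314 × 7800 / 9.8 = 2.50 mm
Layer 930–800 hPa: Δp = 130 hPa = 13000 Pa, q̄ = 0.00185 kg/kg → 0.00185 × 13000 / 9.8 = 2.45 mm
Layer 800–350 hPa: Δp = 450 hPa = 45000 Pa, q̄ = 0.000472 kg/kg → 0.000472 × 45000 / 9.8 = 2.17 mm
PW = 2.50 + 2.45 + 2.17 = 7.12 ≈ 7.1 mm.

PW ≈ 7.1 mm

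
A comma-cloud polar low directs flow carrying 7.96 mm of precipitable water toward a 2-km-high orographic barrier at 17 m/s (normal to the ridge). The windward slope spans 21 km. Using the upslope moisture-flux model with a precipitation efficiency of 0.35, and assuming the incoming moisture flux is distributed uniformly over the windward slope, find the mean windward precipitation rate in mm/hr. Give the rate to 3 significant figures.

Incoming column moisture flux per unit ridge length: F = V × PW = 17 × 7.96 = 135.32 mm·m/s.
Spread over the 21 km slope with efficiency ε = 0.35: R = ε·F/W = 0.35 × 135.32 / 21000 m = 2.255e-03 mm/s.
R = 2.255e-03 × 3600 = 8.12 mm/hr.

R ≈ 8.12 mm/hr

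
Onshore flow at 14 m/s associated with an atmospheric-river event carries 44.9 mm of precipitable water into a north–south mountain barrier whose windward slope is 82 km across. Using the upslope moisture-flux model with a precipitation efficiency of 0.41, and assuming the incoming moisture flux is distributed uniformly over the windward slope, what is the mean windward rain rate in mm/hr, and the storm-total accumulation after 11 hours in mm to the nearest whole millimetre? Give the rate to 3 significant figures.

R ≈ 11.3 mm/hr; total ≈ 124 mm

Incoming column moisture flux per unit ridge length: F = V × PW = 14 × 44.9 = 628.6 mm·m/s.
Spread over the 82 km slope with efficiency ε = 0.41: R = ε·F/W = 0.41 × 628.6 / 82000 m = 3.143e-03 mm/s.
R = 3.143e-03 × 3600 = 11.3 mm/hr.
Over 11 h: total = 11.3 × 11 = 124.3 ≈ 124 mm.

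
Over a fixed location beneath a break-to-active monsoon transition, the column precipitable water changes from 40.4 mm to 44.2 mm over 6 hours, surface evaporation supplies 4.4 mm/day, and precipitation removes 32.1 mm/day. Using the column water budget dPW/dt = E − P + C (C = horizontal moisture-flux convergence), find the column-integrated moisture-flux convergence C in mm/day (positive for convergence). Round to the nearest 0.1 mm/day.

dPW/dt = (44.2 − 40.4) mm / (6/24 day) = +15.200 mm/day.
C = dPW/dt − E + P = (+15.200) − 4.4 + 32.1 = 42.9 mm/day.

C ≈ 42.9 mm/day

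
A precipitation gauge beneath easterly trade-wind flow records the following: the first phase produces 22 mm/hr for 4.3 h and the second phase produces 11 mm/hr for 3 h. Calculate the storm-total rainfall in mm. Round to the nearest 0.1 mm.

Total = Σ Rᵢ Δtᵢ = 22 × 4.3 + 11 × 3
      = 94.6 + 33 = 127.6 mm.

total ≈ 127.6 mm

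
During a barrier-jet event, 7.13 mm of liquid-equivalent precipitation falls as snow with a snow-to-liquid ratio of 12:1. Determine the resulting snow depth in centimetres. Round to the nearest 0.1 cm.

Snow depth = liquid × ratio = 7.13 mm × 12 = 85.56 mm = 8.6 cm.

snow depth ≈ 8.6 cm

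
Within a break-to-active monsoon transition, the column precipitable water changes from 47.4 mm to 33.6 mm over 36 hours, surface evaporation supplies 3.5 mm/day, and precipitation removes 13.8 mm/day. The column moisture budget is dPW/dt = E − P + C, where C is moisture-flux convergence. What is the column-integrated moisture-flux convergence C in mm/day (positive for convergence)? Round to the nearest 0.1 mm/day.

dPW/dt = (33.6 − 47.4) mm / (36/24 day) = -9.200 mm/day.
C = dPW/dt − E + P = (-9.200) − 3.5 + 13.8 = 1.1 mm/day.

C ≈ 1.1 mm/day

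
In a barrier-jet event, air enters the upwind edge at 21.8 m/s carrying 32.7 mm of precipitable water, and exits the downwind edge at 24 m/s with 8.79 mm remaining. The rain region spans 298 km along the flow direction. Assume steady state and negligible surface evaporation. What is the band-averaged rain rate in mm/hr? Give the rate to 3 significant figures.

R ≈ 6.06 mm/hr

Column moisture flux per unit crosswind length is F = V × PW.
Inflow: F_in = 21.8 × 32.7 = 712.86 mm·m/s
Outflow: F_out = 24 × 8.79 = 210.96 mm·m/s
Steady-state rate R = (F_in − F_out)/L = (712.86 − 210.96) / 298000 m = 1.684e-03 mm/s.
R = 1.684e-03 × 3600 = 6.06 mm/hr.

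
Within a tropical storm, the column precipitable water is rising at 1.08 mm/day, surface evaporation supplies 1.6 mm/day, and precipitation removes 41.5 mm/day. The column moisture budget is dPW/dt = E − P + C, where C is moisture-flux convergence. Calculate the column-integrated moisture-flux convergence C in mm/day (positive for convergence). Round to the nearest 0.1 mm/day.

C ≈ 41.0 mm/day

dPW/dt = +1.08 mm/day.
C = dPW/dt − E + P = (+1.08) − 1.6 + 41.5 = 41.0 mm/day.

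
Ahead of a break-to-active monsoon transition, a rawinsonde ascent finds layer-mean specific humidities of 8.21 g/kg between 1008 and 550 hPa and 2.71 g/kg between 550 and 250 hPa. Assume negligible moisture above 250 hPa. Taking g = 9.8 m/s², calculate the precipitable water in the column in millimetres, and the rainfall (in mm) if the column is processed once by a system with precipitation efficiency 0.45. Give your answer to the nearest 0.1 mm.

PW ≈ 46.7 mm; rainfall ≈ 21.0 mm

Precipitable water is the column-integrated vapour mass per unit area: PW = (1/g) Σ q̄ Δp, with q in kg/kg and Δp in Pa (1 kg/m² of water = 1 mm).
Layer 1008–550 hPa: Δp = 458 hPa = 45800 Pa, q̄ = 0.00821 kg/kg → 0.00821 × 45800 / 9.8 = 38.37 mm
Layer 550–250 hPa: Δp = 300 hPa = 30000 Pa, q̄ = 0.00271 kg/kg → 0.00271 × 30000 / 9.8 = 8.30 mm
PW = 38.37 + 8.30 = 46.67 ≈ 46.7 mm.
Rainfall = ε × PW = 0.45 × 46.7 = 21.0 mm.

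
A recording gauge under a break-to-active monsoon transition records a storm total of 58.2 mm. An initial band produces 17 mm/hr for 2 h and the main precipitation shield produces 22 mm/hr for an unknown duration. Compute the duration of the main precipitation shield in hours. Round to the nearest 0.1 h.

Known phases: 17 × 2 = 34 mm.
Remaining depth = 58.2 − 34 = 24.2 mm.
Duration = 24.2 / 22 = 1.1 h.

duration ≈ 1.1 h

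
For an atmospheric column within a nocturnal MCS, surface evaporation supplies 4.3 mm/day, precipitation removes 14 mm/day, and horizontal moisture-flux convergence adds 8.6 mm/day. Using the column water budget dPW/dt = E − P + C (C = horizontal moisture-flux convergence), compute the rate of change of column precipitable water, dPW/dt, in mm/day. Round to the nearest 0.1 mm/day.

dPW/dt ≈ -1.1 mm/day

dPW/dt = E − P + C = 4.3 − 14 + (8.6) = -1.1 mm/day.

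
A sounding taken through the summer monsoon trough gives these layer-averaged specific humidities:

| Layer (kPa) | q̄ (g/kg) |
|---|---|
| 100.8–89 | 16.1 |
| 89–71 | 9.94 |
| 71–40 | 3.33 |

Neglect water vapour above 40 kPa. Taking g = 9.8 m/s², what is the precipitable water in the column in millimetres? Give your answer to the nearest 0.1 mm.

Precipitable water is the column-integrated vapour mass per unit area: PW = (1/g) Σ q̄ Δp, with q in kg/kg and Δp in Pa (1 kg/m² of water = 1 mm).
Layer 100.8–89 kPa: Δp = 118 hPa = 11800 Pa, q̄ = 0.0161 kg/kg → 0.0161 × 11800 / 9.8 = 19.39 mm
Layer 89–71 kPa: Δp = 180 hPa = 18000 Pa, q̄ = 0.00994 kg/kg → 0.00994 × 18000 / 9.8 = 18.26 mm
Layer 71–40 kPa: Δp = 310 hPa = 31000 Pa, q̄ = 0.00333 kg/kg → 0.00333 × 31000 / 9.8 = 10.53 mm
PW = 19.39 + 18.26 + 10.53 = 48.18 ≈ 48.2 mm.

PW ≈ 48.2 mm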